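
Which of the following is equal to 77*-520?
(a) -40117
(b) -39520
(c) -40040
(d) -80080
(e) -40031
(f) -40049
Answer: c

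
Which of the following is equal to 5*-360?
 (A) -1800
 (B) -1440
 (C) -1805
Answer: A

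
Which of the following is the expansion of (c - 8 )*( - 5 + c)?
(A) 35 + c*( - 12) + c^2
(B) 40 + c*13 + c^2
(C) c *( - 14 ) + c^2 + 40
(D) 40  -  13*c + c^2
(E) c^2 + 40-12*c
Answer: D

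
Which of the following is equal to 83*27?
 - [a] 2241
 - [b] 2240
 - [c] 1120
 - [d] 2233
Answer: a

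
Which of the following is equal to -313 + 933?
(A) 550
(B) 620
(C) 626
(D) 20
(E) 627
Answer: B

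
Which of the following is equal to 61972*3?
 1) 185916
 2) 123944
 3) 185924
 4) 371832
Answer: 1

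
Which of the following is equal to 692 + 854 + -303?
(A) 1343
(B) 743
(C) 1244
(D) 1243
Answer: D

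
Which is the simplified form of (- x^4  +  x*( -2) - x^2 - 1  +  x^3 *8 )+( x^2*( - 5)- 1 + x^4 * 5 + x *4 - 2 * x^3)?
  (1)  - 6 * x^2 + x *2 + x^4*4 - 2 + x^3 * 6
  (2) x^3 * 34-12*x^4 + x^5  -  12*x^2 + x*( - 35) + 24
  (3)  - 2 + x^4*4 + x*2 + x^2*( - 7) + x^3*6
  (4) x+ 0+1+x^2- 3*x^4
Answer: 1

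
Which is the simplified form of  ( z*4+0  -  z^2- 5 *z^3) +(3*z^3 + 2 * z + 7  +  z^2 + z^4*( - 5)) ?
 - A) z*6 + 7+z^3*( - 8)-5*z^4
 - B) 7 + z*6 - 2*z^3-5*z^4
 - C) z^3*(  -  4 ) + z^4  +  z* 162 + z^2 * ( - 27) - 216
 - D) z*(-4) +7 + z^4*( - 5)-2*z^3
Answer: B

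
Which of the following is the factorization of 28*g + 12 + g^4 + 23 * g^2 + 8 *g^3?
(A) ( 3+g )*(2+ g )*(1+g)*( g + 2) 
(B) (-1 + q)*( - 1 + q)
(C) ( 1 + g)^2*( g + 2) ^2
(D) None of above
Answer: A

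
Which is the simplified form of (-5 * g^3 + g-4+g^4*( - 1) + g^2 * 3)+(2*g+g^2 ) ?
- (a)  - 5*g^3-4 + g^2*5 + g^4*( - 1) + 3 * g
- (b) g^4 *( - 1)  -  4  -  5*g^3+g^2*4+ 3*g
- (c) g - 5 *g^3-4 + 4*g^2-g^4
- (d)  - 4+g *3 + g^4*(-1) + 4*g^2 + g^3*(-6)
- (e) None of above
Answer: b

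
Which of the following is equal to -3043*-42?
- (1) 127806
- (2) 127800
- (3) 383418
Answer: 1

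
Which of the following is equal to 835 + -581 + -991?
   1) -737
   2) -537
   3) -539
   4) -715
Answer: 1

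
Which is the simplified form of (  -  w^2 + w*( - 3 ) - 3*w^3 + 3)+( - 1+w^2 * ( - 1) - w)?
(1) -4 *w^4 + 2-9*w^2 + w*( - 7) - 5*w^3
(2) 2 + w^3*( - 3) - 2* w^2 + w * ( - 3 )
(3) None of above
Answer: 3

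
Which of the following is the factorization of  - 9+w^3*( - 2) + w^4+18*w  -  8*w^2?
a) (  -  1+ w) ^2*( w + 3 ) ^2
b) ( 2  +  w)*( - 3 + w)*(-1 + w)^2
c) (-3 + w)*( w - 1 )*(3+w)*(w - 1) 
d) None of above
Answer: c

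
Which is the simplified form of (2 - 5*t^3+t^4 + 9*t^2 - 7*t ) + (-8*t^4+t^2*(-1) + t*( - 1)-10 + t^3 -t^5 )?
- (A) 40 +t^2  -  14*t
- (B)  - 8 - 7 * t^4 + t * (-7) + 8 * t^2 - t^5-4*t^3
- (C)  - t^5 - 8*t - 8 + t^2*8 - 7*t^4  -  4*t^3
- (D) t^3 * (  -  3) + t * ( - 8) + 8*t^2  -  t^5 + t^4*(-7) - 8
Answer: C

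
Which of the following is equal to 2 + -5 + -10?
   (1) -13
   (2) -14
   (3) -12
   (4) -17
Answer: 1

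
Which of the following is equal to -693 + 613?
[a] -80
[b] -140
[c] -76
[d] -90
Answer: a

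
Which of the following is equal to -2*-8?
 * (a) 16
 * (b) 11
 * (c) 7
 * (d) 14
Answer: a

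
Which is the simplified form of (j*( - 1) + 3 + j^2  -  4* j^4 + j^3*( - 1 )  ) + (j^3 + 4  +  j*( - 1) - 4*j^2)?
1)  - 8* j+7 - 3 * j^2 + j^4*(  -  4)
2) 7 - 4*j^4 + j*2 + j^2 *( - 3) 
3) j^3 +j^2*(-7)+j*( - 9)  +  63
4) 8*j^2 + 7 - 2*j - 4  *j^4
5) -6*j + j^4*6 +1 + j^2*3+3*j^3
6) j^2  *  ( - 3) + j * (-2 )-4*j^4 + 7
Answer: 6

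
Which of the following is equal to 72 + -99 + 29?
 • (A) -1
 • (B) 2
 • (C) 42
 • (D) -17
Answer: B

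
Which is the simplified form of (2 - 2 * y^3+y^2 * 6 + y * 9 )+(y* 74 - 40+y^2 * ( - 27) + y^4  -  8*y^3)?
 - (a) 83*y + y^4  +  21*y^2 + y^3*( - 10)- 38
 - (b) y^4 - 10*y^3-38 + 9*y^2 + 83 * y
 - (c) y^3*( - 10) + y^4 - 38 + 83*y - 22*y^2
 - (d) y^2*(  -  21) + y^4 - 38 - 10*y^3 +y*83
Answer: d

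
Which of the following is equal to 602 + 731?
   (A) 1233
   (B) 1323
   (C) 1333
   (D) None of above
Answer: C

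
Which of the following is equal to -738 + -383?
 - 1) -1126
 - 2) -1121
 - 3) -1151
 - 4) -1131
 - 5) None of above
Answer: 2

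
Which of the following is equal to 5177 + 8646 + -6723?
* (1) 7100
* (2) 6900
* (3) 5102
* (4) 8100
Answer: 1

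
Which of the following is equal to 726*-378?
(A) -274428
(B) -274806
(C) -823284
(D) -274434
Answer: A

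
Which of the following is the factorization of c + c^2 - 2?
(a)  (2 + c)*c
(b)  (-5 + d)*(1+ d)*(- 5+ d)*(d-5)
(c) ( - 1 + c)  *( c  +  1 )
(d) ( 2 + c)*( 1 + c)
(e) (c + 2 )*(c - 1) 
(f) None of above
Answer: e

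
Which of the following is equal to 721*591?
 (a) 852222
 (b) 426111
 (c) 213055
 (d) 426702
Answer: b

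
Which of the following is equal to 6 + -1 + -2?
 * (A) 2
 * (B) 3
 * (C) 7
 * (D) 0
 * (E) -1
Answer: B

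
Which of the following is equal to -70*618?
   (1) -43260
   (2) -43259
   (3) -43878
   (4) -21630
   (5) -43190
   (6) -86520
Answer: 1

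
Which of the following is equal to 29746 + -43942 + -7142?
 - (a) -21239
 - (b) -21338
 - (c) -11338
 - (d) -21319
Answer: b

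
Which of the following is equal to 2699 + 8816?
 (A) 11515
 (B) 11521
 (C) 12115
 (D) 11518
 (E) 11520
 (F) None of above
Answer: A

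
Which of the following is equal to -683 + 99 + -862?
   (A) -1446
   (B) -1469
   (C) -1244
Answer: A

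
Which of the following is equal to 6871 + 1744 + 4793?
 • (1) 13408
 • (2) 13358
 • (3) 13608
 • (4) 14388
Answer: 1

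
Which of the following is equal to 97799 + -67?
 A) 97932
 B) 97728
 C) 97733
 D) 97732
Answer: D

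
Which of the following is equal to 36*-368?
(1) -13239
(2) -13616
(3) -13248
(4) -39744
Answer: 3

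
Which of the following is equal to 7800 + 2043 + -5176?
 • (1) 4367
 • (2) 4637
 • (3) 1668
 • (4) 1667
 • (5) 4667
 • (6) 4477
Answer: 5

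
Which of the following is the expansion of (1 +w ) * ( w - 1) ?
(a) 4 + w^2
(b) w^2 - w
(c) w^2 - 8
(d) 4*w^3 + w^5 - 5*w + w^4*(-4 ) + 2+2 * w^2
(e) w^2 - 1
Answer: e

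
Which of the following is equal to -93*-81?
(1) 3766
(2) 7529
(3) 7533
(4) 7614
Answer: 3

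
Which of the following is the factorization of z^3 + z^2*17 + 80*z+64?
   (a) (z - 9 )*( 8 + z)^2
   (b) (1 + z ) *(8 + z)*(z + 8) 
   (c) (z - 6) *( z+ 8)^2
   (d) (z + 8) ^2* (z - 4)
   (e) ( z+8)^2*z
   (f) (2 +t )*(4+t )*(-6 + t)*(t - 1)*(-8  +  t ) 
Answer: b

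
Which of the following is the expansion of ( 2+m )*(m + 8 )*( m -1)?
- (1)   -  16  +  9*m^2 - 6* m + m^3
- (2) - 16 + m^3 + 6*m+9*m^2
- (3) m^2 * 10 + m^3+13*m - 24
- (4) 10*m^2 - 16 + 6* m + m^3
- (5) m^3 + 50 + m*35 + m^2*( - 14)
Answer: 2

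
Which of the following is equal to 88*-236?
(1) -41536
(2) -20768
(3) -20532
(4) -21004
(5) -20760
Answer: 2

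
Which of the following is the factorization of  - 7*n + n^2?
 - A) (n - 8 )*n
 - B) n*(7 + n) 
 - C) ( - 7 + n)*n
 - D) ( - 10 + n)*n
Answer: C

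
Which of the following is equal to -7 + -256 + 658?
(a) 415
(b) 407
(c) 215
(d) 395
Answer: d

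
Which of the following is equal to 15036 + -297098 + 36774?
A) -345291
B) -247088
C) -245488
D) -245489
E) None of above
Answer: E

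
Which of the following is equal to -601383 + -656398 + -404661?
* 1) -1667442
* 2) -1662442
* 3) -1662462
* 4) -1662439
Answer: 2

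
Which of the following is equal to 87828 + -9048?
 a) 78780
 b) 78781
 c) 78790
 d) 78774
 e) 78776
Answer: a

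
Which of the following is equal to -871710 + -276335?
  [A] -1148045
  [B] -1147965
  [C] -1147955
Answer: A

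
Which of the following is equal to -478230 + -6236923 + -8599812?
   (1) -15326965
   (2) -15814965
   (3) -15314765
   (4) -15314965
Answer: 4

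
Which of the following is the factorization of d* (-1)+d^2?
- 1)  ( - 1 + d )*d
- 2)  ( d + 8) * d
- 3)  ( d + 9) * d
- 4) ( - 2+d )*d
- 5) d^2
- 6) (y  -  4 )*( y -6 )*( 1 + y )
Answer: 1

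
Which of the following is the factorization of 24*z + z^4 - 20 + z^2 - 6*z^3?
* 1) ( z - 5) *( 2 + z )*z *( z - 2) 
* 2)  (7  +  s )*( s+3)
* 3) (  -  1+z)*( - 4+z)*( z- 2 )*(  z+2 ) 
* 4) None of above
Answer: 4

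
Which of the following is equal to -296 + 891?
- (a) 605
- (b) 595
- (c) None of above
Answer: b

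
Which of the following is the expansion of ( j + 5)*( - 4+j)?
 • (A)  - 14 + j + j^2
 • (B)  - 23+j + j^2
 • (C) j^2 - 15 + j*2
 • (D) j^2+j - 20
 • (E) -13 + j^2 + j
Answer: D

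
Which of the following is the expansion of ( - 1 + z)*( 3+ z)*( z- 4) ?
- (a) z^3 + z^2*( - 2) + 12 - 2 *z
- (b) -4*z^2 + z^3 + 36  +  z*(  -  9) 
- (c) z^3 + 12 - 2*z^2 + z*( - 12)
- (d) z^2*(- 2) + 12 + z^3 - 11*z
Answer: d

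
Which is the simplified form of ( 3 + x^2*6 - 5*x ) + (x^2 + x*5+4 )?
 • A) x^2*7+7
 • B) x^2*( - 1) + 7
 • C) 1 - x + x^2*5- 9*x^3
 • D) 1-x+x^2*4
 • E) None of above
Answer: A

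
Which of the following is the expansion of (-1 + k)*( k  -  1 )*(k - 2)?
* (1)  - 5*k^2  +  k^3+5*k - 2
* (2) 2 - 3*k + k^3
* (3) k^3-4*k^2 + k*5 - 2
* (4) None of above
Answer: 3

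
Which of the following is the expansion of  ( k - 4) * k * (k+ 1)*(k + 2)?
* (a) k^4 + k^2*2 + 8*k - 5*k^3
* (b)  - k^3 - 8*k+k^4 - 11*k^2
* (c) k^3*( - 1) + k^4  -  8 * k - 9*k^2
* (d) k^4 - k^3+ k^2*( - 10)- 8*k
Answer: d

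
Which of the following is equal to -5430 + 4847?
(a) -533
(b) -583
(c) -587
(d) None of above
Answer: b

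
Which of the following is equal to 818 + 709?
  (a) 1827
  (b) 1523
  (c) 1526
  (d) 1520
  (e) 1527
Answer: e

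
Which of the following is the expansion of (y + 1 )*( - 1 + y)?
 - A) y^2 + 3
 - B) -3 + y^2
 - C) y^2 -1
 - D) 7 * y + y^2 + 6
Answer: C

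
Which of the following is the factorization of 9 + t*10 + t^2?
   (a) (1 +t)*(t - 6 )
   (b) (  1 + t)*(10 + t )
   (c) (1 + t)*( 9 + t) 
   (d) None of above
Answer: c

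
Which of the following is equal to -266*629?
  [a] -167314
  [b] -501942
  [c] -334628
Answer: a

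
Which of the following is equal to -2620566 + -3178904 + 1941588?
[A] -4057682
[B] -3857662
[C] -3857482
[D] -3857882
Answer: D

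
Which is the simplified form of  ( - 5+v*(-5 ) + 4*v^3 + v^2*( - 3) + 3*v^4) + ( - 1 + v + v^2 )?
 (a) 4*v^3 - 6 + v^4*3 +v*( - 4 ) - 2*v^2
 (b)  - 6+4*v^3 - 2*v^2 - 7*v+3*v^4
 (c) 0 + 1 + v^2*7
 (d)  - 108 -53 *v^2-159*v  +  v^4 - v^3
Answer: a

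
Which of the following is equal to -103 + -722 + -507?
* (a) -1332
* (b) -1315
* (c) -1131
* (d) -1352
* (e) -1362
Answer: a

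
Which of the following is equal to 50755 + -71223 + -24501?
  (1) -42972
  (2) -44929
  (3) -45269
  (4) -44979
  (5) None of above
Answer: 5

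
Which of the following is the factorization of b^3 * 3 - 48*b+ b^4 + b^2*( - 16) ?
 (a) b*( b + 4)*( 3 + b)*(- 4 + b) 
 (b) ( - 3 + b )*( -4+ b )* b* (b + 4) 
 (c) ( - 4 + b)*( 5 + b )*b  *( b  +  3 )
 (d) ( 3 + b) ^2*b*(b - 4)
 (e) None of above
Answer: a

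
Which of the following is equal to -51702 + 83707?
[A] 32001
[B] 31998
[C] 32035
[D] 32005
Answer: D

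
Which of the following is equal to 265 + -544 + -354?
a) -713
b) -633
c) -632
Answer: b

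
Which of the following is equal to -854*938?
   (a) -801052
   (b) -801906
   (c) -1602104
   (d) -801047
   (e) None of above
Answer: a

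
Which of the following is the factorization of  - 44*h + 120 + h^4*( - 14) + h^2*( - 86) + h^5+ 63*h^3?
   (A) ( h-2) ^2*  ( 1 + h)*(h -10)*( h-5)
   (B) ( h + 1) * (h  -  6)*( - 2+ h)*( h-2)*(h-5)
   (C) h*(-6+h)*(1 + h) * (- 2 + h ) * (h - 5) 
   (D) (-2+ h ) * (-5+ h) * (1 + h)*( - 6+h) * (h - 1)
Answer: B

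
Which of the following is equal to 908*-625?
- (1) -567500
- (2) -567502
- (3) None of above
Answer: 1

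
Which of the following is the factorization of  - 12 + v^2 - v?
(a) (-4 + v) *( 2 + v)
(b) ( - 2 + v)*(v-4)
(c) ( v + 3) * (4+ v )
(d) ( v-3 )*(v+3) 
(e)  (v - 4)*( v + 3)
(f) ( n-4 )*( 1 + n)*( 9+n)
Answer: e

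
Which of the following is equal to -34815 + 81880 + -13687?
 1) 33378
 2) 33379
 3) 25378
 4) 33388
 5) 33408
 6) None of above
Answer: 1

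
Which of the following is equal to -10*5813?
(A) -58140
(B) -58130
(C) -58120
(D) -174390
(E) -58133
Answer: B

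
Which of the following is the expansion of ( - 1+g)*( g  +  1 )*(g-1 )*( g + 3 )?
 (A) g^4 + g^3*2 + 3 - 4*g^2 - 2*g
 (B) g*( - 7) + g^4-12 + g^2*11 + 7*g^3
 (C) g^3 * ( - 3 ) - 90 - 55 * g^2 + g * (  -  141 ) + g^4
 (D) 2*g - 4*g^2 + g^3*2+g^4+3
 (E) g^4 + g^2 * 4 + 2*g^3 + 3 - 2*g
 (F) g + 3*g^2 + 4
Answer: A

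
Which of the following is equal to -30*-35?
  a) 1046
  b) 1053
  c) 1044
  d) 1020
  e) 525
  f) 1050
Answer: f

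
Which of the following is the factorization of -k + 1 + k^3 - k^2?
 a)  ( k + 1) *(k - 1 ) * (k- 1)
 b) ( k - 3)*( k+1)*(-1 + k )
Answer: a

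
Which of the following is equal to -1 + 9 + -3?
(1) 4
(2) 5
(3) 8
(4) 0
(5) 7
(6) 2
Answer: 2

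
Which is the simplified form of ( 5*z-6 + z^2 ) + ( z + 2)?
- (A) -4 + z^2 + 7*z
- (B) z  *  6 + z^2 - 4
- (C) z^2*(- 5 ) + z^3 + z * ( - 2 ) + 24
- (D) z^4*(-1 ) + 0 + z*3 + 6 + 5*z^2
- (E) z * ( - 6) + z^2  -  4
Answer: B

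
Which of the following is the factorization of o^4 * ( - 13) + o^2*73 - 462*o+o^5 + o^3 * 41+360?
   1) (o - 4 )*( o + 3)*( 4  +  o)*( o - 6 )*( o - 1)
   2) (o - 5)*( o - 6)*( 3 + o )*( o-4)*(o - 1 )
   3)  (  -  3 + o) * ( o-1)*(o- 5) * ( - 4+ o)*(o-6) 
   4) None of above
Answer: 2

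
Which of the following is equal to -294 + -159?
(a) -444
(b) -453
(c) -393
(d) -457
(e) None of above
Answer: b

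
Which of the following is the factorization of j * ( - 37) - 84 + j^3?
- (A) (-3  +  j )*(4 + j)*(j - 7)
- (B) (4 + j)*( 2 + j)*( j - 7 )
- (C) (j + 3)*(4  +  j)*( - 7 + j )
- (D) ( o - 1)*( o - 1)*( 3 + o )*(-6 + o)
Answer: C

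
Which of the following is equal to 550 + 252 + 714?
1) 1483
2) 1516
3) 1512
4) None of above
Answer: 2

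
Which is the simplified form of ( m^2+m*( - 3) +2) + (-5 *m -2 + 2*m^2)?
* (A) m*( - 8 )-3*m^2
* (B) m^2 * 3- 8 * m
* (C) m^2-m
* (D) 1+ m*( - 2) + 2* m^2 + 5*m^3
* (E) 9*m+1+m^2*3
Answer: B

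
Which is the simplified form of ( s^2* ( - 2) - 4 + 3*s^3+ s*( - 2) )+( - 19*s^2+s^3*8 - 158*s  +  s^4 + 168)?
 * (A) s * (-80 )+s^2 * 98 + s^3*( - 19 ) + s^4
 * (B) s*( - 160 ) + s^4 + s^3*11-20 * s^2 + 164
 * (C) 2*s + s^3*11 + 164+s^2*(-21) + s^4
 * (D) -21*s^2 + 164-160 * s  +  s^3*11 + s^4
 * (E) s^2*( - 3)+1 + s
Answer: D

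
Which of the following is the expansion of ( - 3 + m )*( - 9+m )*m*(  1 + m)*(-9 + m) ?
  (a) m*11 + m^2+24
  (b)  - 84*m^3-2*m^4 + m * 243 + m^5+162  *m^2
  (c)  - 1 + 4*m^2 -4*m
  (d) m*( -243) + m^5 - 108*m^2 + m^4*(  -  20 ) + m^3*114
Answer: d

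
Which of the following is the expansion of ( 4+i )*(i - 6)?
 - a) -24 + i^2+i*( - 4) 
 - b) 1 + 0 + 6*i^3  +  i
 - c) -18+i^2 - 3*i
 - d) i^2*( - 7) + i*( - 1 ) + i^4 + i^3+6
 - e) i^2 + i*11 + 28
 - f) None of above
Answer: f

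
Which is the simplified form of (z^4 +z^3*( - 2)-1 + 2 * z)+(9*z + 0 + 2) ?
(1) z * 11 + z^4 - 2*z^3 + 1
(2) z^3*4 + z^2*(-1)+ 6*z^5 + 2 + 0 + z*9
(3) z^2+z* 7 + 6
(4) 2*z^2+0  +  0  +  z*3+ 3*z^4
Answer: 1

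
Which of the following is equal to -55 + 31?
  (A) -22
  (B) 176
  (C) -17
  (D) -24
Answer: D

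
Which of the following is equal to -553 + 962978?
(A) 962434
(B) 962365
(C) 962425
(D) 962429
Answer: C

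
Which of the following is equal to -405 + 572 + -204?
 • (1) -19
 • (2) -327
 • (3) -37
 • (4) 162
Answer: 3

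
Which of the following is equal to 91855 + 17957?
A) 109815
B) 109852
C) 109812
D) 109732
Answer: C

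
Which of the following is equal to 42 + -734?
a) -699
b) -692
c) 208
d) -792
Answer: b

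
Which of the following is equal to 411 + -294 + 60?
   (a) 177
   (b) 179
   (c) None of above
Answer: a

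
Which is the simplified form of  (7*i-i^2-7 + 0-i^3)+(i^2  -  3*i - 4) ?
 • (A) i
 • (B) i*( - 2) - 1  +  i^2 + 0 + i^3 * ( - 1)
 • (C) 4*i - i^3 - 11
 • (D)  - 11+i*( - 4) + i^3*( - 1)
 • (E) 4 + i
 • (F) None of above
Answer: C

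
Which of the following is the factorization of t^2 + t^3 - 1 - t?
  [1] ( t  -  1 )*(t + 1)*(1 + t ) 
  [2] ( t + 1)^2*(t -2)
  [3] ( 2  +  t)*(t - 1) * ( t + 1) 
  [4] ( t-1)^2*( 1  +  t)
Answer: 1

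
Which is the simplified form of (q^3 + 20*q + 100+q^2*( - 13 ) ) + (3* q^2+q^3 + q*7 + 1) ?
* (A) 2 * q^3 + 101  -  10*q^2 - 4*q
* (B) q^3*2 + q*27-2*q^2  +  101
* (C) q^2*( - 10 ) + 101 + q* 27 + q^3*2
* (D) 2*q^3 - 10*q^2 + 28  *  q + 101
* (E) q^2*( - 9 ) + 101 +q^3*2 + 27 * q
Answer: C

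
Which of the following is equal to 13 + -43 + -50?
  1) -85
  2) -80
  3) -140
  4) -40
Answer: 2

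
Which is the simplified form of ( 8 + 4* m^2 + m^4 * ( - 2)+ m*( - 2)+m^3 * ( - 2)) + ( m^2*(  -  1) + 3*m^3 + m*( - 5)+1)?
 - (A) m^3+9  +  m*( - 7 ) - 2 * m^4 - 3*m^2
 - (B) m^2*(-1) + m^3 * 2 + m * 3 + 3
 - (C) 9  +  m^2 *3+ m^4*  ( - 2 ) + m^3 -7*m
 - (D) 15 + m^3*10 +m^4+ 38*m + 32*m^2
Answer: C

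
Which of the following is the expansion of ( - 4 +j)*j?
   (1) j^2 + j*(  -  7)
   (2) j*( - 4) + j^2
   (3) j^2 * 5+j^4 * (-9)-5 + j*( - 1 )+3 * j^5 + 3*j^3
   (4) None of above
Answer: 2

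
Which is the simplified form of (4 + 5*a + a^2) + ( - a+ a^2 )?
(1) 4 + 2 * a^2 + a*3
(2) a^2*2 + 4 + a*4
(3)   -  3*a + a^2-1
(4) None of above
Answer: 2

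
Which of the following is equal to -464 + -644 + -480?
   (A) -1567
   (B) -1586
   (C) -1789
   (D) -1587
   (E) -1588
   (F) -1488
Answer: E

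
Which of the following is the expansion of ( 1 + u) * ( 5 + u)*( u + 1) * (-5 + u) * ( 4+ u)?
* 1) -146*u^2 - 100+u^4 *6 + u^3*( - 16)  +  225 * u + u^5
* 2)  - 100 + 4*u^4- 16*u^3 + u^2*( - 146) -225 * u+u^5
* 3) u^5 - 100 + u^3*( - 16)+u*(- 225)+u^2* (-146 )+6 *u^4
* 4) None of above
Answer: 3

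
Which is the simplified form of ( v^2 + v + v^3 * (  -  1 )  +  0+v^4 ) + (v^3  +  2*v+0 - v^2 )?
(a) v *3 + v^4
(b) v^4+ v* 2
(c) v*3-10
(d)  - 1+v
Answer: a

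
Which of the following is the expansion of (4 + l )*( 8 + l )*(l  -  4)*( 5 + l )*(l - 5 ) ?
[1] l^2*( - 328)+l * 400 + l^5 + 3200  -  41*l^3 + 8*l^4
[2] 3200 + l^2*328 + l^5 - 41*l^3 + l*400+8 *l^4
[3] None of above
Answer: 1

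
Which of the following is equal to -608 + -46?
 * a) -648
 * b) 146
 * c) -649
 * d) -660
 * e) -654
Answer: e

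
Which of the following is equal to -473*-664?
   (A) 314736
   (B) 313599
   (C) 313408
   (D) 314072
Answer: D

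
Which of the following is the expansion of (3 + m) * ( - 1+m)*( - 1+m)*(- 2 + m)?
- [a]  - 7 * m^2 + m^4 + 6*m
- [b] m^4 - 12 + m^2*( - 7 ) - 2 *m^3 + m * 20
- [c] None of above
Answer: c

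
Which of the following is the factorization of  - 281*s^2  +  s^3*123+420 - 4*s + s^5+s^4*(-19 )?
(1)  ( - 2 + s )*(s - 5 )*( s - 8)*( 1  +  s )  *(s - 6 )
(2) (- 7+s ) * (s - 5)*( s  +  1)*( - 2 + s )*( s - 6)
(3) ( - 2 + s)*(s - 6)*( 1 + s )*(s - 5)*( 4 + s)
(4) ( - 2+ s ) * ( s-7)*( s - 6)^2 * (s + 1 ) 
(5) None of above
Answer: 2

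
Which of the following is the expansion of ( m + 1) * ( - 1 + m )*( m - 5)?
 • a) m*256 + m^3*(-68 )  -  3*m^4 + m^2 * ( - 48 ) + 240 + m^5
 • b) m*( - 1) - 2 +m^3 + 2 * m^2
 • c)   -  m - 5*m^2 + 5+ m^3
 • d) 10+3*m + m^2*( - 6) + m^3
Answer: c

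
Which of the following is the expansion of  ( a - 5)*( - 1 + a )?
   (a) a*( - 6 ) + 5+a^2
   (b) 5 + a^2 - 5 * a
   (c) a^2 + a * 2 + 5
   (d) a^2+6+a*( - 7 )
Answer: a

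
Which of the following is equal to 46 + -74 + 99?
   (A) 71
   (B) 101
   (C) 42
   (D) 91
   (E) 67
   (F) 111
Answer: A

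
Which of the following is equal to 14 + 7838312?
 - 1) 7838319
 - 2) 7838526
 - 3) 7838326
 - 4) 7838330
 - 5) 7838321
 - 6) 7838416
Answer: 3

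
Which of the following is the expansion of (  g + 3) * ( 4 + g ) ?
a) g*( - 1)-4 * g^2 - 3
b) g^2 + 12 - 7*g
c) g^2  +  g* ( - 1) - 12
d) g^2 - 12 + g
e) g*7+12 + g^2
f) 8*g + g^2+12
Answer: e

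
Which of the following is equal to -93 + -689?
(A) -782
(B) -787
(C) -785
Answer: A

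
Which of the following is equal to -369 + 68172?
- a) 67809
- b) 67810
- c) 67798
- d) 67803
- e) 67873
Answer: d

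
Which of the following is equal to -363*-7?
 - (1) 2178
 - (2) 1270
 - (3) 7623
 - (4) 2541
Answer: 4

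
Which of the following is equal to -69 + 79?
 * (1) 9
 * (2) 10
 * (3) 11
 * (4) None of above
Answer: 2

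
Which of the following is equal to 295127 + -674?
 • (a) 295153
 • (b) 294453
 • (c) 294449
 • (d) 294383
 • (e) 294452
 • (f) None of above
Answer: b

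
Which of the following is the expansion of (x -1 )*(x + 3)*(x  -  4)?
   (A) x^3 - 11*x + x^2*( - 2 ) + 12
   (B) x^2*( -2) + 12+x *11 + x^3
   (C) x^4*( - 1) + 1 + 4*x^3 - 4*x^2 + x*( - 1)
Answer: A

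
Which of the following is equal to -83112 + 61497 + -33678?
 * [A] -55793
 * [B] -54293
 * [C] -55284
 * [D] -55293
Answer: D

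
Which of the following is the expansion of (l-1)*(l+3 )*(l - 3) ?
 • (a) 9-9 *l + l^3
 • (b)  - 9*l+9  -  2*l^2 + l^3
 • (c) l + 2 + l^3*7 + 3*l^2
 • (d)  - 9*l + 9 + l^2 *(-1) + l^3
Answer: d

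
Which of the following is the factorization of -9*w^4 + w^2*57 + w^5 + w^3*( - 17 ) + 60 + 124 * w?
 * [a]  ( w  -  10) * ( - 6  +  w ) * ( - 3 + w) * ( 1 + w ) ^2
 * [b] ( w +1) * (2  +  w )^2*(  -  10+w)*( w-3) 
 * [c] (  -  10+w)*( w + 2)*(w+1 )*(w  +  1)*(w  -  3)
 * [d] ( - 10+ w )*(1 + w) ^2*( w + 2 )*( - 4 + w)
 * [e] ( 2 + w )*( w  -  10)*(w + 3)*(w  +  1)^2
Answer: c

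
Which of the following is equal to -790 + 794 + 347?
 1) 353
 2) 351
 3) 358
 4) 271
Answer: 2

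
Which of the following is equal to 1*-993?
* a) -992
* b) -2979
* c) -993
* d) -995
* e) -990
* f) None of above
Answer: c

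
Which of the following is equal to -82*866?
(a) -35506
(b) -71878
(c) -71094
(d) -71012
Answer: d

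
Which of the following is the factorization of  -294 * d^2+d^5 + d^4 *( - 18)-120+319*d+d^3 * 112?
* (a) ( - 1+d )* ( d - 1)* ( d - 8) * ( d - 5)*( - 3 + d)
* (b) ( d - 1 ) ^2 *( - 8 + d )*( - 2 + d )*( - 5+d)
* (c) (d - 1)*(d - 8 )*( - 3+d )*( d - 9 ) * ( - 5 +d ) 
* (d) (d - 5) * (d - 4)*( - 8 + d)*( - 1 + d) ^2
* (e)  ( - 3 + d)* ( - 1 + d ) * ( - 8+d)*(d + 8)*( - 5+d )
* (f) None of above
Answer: a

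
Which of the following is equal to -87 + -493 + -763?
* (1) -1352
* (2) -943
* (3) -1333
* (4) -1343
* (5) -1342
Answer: 4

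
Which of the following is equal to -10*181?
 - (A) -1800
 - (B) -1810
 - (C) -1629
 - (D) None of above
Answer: B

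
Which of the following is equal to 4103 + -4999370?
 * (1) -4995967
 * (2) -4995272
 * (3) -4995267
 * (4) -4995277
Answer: 3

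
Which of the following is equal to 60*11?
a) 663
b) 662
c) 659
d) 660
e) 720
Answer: d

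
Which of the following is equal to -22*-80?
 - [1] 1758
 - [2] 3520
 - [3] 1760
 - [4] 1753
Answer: 3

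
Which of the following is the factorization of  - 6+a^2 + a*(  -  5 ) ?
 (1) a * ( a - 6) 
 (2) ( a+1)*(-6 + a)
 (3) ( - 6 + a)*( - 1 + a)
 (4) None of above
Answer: 2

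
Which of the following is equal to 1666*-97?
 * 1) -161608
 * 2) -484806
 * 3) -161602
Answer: 3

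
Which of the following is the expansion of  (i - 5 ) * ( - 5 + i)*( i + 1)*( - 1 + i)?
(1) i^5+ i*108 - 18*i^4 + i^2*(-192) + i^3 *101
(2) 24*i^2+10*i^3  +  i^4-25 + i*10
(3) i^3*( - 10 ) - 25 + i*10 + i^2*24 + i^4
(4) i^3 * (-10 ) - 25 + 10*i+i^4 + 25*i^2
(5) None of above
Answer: 3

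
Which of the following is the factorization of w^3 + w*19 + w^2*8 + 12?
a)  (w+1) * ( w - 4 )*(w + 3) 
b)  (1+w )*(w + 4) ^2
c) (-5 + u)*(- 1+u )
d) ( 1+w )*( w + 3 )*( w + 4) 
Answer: d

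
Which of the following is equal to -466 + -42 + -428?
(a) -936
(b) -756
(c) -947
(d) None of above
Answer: a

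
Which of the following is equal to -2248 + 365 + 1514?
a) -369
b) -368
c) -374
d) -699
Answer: a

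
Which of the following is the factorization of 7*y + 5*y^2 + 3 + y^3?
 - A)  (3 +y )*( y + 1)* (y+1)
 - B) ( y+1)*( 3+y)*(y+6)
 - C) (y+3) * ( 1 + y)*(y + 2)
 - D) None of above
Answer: A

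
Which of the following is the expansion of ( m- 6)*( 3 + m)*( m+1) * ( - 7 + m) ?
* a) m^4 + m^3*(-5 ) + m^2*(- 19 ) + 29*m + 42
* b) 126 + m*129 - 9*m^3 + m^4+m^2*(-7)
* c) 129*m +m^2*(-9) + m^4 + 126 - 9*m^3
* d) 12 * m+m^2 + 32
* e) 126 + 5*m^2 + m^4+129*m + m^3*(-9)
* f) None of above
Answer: b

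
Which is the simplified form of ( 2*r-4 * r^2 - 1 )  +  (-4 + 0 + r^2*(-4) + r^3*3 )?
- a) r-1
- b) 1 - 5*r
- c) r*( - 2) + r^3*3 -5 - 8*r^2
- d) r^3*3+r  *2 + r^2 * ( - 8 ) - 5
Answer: d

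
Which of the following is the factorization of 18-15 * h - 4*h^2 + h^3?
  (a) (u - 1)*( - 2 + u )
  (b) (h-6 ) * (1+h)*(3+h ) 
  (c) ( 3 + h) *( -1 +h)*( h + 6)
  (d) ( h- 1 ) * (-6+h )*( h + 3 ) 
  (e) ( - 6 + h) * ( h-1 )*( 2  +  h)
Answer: d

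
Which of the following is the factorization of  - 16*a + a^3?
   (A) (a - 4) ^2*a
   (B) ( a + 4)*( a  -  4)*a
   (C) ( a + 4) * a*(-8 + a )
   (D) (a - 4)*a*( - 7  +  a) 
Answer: B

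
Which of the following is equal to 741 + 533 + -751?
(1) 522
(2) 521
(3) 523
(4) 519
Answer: 3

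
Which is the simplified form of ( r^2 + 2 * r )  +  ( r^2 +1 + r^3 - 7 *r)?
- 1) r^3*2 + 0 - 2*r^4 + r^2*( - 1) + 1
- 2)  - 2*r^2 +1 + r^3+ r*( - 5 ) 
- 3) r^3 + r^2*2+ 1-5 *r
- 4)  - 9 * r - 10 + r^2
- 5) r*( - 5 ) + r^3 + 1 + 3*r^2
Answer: 3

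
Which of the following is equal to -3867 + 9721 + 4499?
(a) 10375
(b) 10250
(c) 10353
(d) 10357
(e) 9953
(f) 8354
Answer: c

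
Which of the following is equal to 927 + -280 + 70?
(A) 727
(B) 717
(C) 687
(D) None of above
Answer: B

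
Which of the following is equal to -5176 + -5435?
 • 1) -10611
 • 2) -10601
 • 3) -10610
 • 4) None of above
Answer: 1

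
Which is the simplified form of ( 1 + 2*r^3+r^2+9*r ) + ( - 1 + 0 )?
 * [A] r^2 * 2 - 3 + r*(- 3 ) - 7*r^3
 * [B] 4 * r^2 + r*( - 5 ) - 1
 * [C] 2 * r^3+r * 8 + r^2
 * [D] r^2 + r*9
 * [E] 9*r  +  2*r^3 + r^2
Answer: E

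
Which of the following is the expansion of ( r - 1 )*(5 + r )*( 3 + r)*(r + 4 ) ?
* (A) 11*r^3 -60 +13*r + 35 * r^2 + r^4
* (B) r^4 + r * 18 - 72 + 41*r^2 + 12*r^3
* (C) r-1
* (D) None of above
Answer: A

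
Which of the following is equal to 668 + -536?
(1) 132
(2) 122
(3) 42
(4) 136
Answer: 1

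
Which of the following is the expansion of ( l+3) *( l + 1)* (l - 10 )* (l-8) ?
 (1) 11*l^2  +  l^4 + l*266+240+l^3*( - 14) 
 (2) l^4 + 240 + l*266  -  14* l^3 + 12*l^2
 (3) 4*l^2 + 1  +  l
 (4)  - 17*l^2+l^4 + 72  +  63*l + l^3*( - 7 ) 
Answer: 1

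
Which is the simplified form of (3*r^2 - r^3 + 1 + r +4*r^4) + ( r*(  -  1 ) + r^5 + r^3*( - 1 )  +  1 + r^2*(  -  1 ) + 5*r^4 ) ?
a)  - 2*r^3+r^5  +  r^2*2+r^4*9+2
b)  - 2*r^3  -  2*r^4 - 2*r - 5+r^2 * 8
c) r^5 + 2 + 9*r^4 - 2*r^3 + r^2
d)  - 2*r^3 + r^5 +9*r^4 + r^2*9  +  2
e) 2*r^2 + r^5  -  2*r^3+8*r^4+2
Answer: a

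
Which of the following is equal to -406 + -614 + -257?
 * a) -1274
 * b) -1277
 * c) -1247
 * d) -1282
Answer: b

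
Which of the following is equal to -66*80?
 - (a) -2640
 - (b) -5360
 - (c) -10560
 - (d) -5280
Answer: d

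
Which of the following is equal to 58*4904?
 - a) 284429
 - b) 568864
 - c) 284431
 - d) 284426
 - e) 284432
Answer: e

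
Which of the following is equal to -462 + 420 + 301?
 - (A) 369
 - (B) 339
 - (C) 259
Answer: C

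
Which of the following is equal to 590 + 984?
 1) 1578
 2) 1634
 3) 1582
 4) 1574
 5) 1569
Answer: 4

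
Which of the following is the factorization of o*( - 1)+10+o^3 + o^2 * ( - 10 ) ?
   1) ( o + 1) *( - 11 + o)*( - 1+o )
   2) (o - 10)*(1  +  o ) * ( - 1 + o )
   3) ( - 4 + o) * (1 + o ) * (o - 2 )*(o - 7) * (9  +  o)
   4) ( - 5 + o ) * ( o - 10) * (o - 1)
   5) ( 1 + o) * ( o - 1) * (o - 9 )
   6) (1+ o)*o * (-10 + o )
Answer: 2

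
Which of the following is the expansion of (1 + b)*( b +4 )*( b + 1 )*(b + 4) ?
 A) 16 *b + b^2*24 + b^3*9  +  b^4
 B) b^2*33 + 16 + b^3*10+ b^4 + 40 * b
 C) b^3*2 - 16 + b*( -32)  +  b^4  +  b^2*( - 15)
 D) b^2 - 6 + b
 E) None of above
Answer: B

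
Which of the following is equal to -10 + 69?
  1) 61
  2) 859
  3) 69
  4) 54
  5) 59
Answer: 5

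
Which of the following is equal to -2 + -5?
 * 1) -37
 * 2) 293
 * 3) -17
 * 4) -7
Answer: 4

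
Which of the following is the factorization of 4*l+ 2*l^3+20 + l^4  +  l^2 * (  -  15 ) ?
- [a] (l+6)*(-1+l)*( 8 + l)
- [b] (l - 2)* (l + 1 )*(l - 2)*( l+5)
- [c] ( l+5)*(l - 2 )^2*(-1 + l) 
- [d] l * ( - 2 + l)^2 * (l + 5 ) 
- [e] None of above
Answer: b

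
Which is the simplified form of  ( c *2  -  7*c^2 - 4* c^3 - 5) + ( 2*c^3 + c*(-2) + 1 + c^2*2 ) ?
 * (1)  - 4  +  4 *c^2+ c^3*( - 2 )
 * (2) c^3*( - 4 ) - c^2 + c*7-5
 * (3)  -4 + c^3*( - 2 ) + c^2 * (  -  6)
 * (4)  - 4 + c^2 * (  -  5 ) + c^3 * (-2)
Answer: 4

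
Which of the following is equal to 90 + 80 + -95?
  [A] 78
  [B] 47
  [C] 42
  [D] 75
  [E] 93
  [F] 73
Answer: D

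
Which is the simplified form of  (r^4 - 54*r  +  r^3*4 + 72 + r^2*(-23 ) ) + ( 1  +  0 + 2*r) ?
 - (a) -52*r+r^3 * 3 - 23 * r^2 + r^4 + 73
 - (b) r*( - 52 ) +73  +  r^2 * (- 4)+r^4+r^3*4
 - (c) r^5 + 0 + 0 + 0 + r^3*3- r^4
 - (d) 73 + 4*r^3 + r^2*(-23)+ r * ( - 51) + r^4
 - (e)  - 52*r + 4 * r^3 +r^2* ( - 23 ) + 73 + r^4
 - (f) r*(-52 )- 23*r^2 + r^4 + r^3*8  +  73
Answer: e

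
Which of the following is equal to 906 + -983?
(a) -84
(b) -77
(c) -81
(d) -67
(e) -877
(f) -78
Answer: b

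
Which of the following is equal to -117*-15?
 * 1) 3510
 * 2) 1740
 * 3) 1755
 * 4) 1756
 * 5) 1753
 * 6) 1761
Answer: 3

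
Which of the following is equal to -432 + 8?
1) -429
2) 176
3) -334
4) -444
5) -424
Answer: 5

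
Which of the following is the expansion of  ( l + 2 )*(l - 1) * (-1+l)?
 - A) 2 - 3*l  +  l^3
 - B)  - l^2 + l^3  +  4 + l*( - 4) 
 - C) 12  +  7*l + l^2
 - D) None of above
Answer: A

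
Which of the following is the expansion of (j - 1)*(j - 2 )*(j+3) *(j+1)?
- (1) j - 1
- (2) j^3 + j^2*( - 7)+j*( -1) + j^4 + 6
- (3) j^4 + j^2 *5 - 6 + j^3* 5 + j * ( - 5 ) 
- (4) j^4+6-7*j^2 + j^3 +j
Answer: 2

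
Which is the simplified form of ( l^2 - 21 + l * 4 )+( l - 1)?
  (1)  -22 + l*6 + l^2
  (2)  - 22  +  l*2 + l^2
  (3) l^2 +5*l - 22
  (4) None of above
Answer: 3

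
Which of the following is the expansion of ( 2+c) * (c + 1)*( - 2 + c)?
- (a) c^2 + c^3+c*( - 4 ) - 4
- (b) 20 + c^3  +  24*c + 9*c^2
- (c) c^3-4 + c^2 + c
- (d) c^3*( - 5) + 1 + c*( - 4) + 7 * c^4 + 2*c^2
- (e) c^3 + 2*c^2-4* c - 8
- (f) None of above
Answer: a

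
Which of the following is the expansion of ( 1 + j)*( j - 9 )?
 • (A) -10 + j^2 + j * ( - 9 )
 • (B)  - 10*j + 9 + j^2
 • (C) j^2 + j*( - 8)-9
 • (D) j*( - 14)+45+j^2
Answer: C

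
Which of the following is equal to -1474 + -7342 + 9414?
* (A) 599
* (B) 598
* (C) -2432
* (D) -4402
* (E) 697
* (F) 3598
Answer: B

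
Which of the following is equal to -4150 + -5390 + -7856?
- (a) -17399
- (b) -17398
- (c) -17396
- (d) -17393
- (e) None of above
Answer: c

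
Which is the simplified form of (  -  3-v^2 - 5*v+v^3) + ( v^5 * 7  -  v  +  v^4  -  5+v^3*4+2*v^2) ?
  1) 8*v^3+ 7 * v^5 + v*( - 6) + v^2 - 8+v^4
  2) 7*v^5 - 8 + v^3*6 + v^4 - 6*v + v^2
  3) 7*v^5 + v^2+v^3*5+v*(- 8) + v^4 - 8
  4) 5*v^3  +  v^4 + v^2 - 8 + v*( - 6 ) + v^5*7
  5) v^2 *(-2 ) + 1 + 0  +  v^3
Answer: 4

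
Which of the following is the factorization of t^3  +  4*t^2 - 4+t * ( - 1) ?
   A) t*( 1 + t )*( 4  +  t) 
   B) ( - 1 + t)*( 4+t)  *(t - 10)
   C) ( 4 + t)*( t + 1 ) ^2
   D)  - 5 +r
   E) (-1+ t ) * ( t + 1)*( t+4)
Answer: E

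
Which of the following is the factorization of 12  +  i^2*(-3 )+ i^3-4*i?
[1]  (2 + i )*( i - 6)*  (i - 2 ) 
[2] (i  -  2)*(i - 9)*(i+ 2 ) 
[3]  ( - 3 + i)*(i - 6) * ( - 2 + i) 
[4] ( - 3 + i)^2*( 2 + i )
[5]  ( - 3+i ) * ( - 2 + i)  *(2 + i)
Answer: 5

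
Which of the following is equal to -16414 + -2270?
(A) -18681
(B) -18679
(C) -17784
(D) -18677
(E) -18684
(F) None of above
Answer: E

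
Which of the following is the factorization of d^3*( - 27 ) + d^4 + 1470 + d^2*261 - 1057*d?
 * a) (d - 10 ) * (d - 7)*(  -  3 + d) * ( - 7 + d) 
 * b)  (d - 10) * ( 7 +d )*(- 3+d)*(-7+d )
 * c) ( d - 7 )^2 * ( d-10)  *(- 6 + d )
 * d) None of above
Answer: a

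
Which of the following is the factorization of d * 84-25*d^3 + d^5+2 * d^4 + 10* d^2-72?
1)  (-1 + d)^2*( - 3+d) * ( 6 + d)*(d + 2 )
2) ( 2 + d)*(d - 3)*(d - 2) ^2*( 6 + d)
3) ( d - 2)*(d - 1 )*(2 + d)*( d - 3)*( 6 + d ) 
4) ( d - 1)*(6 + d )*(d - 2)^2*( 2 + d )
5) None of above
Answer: 3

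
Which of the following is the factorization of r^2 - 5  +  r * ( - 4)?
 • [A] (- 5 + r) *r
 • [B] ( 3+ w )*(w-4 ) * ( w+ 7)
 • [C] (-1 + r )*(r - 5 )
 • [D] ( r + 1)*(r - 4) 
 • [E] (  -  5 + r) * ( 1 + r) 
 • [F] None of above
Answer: E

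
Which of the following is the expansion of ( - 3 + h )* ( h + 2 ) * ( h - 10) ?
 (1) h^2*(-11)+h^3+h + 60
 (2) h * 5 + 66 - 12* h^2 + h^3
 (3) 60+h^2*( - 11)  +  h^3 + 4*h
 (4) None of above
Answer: 3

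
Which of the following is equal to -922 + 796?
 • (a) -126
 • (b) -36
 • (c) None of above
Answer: a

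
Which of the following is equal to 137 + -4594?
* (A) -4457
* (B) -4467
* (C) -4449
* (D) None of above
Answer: A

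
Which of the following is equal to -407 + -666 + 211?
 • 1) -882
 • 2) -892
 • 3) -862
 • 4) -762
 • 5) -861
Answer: 3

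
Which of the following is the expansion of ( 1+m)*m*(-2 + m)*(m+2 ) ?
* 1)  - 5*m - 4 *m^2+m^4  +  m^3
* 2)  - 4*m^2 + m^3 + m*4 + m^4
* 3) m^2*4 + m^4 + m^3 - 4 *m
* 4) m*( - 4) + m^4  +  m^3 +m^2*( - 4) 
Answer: 4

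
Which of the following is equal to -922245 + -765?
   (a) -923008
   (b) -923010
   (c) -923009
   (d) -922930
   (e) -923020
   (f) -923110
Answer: b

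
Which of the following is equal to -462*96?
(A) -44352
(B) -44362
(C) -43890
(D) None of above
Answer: A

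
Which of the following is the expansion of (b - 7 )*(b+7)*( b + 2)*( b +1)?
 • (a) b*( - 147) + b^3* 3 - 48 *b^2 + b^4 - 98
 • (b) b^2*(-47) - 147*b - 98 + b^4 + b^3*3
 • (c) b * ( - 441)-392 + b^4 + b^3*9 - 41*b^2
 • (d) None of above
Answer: b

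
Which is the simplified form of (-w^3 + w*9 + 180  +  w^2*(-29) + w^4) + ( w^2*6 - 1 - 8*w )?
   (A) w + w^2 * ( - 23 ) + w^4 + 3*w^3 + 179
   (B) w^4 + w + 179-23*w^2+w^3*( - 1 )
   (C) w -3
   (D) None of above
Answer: B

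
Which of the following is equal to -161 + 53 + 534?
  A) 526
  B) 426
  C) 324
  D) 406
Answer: B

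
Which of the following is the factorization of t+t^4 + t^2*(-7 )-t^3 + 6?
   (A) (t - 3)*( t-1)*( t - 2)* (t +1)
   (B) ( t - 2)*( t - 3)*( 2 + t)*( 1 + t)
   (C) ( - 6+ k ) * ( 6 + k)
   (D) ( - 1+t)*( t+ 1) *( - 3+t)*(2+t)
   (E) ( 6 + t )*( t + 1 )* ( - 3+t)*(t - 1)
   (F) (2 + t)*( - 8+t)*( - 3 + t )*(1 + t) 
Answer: D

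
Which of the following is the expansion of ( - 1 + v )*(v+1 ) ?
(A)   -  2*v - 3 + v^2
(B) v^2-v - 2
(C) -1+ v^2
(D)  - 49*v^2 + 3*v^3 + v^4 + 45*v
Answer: C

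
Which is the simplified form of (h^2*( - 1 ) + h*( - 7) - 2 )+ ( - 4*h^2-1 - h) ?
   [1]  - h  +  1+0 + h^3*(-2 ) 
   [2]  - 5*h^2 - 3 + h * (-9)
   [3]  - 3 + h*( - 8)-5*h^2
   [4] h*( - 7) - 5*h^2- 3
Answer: 3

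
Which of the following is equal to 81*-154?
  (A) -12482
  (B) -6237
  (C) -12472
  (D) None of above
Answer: D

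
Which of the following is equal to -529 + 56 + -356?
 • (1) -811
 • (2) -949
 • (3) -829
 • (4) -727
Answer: 3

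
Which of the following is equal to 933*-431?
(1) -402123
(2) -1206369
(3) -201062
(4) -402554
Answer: 1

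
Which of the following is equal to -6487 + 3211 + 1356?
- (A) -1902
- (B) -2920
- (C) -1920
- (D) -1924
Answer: C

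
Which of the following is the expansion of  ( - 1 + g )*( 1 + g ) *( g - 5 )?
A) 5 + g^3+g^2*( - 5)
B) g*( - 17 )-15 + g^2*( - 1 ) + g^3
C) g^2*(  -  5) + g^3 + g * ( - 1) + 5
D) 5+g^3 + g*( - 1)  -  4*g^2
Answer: C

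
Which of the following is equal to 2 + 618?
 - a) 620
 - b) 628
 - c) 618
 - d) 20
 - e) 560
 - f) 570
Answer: a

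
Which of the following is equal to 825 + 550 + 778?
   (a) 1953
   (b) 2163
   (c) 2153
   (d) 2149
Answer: c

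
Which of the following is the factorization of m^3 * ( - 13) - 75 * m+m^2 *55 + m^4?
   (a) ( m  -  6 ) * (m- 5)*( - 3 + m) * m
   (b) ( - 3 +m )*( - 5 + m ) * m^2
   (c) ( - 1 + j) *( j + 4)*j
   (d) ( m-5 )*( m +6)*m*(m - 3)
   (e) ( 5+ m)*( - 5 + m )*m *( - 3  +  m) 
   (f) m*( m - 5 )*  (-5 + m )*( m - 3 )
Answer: f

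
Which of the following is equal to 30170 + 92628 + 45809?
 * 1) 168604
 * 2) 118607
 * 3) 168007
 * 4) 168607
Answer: 4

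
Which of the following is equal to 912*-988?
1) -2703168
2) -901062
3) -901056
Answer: 3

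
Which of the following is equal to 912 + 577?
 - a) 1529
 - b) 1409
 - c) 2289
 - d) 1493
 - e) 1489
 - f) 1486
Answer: e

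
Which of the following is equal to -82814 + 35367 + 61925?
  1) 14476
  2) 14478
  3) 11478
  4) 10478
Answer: 2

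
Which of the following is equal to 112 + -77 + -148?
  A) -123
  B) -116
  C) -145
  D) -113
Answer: D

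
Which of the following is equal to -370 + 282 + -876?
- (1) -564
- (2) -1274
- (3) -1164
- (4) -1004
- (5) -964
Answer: 5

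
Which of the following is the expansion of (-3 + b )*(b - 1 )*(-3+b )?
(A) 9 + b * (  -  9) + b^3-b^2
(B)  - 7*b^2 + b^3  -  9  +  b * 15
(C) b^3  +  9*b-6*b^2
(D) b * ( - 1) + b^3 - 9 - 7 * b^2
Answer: B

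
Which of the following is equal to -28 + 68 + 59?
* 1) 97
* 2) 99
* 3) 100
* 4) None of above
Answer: 2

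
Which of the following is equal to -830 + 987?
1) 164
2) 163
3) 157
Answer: 3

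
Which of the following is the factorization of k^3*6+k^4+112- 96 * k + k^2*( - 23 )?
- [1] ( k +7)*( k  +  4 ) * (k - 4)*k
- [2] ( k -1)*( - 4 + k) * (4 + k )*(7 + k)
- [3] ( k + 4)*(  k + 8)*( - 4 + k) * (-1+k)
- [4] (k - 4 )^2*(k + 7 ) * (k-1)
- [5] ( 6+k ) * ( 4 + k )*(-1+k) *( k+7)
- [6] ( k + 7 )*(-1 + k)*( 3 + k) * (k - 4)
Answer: 2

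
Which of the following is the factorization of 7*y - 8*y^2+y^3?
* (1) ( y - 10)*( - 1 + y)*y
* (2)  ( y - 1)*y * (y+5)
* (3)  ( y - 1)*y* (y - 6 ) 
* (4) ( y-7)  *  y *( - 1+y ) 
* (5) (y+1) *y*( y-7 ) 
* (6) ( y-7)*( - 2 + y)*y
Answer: 4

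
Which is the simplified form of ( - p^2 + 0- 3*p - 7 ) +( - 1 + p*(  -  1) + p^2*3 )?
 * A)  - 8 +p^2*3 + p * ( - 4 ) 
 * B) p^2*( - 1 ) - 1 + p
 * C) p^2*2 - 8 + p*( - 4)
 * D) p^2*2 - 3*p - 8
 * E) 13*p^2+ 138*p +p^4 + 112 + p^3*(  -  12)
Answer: C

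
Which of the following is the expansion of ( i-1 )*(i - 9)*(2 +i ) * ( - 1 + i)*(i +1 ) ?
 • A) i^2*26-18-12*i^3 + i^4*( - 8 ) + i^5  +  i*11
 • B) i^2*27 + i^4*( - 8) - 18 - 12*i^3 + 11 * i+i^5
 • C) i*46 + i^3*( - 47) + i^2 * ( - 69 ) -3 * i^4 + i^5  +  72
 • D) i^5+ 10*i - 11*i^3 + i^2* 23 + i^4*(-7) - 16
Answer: A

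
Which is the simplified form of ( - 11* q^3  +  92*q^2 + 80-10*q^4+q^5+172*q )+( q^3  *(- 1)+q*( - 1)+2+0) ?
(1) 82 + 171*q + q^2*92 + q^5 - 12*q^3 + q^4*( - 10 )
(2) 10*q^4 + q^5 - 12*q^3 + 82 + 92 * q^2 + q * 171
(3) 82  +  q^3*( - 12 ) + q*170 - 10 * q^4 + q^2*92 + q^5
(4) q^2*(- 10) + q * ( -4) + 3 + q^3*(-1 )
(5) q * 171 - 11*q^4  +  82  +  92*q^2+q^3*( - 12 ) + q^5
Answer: 1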